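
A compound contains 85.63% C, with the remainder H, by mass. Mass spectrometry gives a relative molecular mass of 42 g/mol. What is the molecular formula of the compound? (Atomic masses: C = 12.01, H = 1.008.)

Assume 100 g: 85.63 g C, 14.37 g H.
n(C) = 85.63/12.01 = 7.13, n(H) = 14.37/1.008 = 14.26
Smallest is C at 7.13 mol; normalising gives C 1.000, H 1.999
≈ 1:2 → CH2
Empirical-formula mass = 14.03 g/mol
n = 42 / 14.03 = 2.99 ≈ 3
Molecular formula = (CH2)×3 = C3H6

C3H6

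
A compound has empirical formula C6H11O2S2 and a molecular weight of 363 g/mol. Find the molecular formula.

C12H22O4S4

Empirical-formula mass = 179.29 g/mol
n = 363 / 179.29 = 2.02 ≈ 2
Molecular formula = (C6H11O2S2)2 = C12H22O4S4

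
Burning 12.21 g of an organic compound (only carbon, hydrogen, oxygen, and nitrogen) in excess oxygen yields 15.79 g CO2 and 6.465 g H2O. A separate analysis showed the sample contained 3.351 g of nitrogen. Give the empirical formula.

mol C = 15.79 / 44.01 = 0.3588; mass C = 0.3588 × 12.01 = 4.309 g
mol H = 2 × (6.465 / 18.02) = 0.7175; mass H = 0.7175 × 1.008 = 0.7233 g
mol N = 3.351 / 14.01 = 0.2392
mass O = 12.21 − (8.383) = 3.827 g → mol O = 0.2392
Smallest is O at 0.2392 mol; normalising gives C 1.500, H 3.000, N 1.000, O 1.000
Multiply by 2: C 3.00, H 6.00, N 2.00, O 2.00 → C3H6N2O2

C3H6N2O2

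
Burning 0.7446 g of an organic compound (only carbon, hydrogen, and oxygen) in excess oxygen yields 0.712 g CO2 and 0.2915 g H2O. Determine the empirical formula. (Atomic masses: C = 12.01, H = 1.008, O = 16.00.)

CH2O2

mol C = 0.712 / 44.01 = 0.01618; mass C = 0.01618 × 12.01 = 0.1943 g
mol H = 2 × (0.2915 / 18.02) = 0.03235; mass H = 0.03235 × 1.008 = 0.03261 g
mass O = 0.7446 − (0.2269) = 0.5177 g → mol O = 0.03236
Smallest is C at 0.01618 mol; normalising gives C 1.000, H 2.000, O 2.000
→ CH2O2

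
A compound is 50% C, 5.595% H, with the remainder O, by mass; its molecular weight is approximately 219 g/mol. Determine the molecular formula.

Assume 100 g: 50 g C, 5.595 g H, 44.405 g O.
C: 50 g ÷ 12.01 g/mol = 4.163 mol
H: 5.595 g ÷ 1.008 g/mol = 5.551 mol
O: 44.405 g ÷ 16.00 g/mol = 2.775 mol
Divide by the smallest (2.775 mol O): C 1.500, H 2.000, O 1.000
×2: C 3.00, H 4.00, O 2.00 → C3H4O2
Empirical-formula mass = 72.06 g/mol
n = 219 / 72.06 = 3.04 ≈ 3
Molecular formula = (C3H4O2)×3 = C9H12O6

C9H12O6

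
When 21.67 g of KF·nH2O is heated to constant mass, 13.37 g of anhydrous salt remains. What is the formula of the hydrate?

Mass of water lost = 21.67 − 13.37 = 8.3 g → 8.3 / 18.02 = 0.4606 mol H2O
Molar mass of KF = 58.10 g/mol → mol KF = 13.37 / 58.10 = 0.2301
n = 0.4606 / 0.2301 = 2.00 ≈ 2 → KF·2H2O

KF·2H2O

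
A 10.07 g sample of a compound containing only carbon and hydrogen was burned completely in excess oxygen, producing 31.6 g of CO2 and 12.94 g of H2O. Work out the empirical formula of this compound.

mol C = 31.6 / 44.01 = 0.7180; mass C = 0.7180 × 12.01 = 8.623 g
mol H = 2 × (12.94 / 18.02) = 1.436; mass H = 1.436 × 1.008 = 1.448 g
Smallest is C at 0.718 mol; normalising gives C 1.000, H 2.000
≈ 1:2 → CH2

CH2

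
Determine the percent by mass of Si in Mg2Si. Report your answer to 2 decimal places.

36.62%

Molar mass = 2(24.31) + 1(28.09) = 76.710 g/mol
Mass of Si per mole = 1 × 28.09 = 28.090 g
% Si = 28.090 / 76.710 × 100 = 36.62%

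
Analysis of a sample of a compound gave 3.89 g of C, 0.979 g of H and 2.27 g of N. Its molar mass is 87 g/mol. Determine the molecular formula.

n(C) = 3.89/12.01 = 0.3239, n(H) = 0.979/1.008 = 0.9712, n(N) = 2.27/14.01 = 0.162
Divide by the smallest (0.162 mol N): C 1.999, H 5.994, N 1.000
Ratio ≈ 2:6:1, so the empirical formula is C2H6N
Empirical-formula mass = 44.08 g/mol
n = 87 / 44.08 = 1.97 ≈ 2
Molecular formula = (C2H6N)×2 = C4H12N2

C4H12N2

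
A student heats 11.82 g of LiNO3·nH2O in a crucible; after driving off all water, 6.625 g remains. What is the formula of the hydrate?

LiNO3·3H2O

Mass of water lost = 11.82 − 6.625 = 5.195 g → 5.195 / 18.02 = 0.2883 mol H2O
Molar mass of LiNO3 = 68.95 g/mol → mol LiNO3 = 6.625 / 68.95 = 0.09608
n = 0.2883 / 0.09608 = 3.00 ≈ 3 → LiNO3·3H2O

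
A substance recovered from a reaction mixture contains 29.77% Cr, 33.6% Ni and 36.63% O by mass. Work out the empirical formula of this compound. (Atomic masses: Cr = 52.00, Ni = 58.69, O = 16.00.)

Assume 100 g: 29.77 g Cr, 33.6 g Ni, 36.63 g O.
n(Cr) = 29.77/52.00 = 0.5725, n(Ni) = 33.6/58.69 = 0.5725, n(O) = 36.63/16.00 = 2.289
Divide by the smallest (0.5725 mol Ni): Cr 1.000, Ni 1.000, O 3.999
≈ 1:1:4 → CrNiO4

CrNiO4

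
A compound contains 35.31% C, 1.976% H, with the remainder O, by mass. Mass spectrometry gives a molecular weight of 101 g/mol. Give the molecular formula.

Assume 100 g: 35.31 g C, 1.976 g H, 62.714 g O.
n(C) = 35.31/12.01 = 2.94, n(H) = 1.976/1.008 = 1.96, n(O) = 62.714/16.00 = 3.92
Smallest is H at 1.96 mol; normalising gives C 1.500, H 1.000, O 1.999
×2: C 3.00, H 2.00, O 4.00 → C3H2O4
Empirical-formula mass = 102.05 g/mol
n = 101 / 102.05 = 0.99 ≈ 1
Molecular formula = empirical formula = C3H2O4

C3H2O4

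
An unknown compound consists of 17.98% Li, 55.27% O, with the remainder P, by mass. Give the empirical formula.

Li3O4P

Assume 100 g: 17.98 g Li, 55.27 g O, 26.75 g P.
Li: 17.98 g ÷ 6.94 g/mol = 2.591 mol
O: 55.27 g ÷ 16.00 g/mol = 3.454 mol
P: 26.75 g ÷ 30.97 g/mol = 0.8637 mol
Smallest is P at 0.8637 mol; normalising gives Li 2.999, O 3.999, P 1.000
≈ 3:4:1 → Li3O4P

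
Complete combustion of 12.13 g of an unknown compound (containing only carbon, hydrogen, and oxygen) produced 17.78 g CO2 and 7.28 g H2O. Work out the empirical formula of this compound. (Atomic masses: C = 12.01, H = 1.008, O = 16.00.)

mol C = 17.78 / 44.01 = 0.4040; mass C = 0.4040 × 12.01 = 4.852 g
mol H = 2 × (7.28 / 18.02) = 0.8080; mass H = 0.8080 × 1.008 = 0.8145 g
mass O = 12.13 − (5.666) = 6.464 g → mol O = 0.4040
Divide by the smallest (0.404 mol O): C 1.000, H 2.000, O 1.000
Ratio ≈ 1:2:1, so the empirical formula is CH2O

CH2O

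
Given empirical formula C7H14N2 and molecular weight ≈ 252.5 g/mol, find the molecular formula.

C14H28N4

Empirical-formula mass = 126.20 g/mol
n = 252.5 / 126.20 = 2.00 ≈ 2
Molecular formula = (C7H14N2)2 = C14H28N4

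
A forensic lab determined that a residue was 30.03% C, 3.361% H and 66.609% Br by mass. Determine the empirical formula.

C3H4Br

Assume 100 g: 30.03 g C, 3.361 g H, 66.609 g Br.
n(C) = 30.03/12.01 = 2.5, n(H) = 3.361/1.008 = 3.334, n(Br) = 66.609/79.90 = 0.8337
Divide by the smallest (0.8337 mol Br): C 2.999, H 4.000, Br 1.000
→ C3H4Br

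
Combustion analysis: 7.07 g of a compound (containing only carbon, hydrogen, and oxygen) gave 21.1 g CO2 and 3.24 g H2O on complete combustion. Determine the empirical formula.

C8H6O

mol C = 21.1 / 44.01 = 0.4794; mass C = 0.4794 × 12.01 = 5.758 g
mol H = 2 × (3.24 / 18.02) = 0.3596; mass H = 0.3596 × 1.008 = 0.3625 g
mass O = 7.07 − (6.121) = 0.9495 g → mol O = 0.05934
Smallest is O at 0.05934 mol; normalising gives C 8.079, H 6.060, O 1.000
Ratio ≈ 8:6:1, so the empirical formula is C8H6O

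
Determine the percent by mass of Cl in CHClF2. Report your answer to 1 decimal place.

41.0%

Molar mass = 1(12.01) + 1(1.008) + 1(35.45) + 2(19.00) = 86.468 g/mol
Mass of Cl per mole = 1 × 35.45 = 35.450 g
% Cl = 35.450 / 86.468 × 100 = 41.0%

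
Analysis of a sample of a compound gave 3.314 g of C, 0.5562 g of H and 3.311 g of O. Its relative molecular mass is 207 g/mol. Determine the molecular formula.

C8H16O6

n(C) = 3.314/12.01 = 0.2759, n(H) = 0.5562/1.008 = 0.5518, n(O) = 3.311/16.00 = 0.2069
Smallest is O at 0.2069 mol; normalising gives C 1.333, H 2.666, O 1.000
×3: C 4.00, H 8.00, O 3.00 → C4H8O3
Empirical-formula mass = 104.10 g/mol
n = 207 / 104.10 = 1.99 ≈ 2
Molecular formula = (C4H8O3)×2 = C8H16O6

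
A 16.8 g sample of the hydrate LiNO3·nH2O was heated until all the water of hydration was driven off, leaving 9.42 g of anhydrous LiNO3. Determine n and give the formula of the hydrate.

Mass of water lost = 16.8 − 9.42 = 7.38 g → 7.38 / 18.02 = 0.4095 mol H2O
Molar mass of LiNO3 = 68.95 g/mol → mol LiNO3 = 9.42 / 68.95 = 0.1366
n = 0.4095 / 0.1366 = 3.00 ≈ 3 → LiNO3·3H2O

LiNO3·3H2O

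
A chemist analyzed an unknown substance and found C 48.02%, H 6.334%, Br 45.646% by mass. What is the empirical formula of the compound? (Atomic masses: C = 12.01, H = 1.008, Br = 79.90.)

Assume 100 g: 48.02 g C, 6.334 g H, 45.646 g Br.
n(C) = 48.02/12.01 = 3.998, n(H) = 6.334/1.008 = 6.284, n(Br) = 45.646/79.90 = 0.5713
Divide by the smallest (0.5713 mol Br): C 6.999, H 10.999, Br 1.000
Ratio ≈ 7:11:1, so the empirical formula is C7H11Br

C7H11Br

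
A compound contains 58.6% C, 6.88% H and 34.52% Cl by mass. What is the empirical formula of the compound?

Assume 100 g: 58.6 g C, 6.88 g H, 34.52 g Cl.
C: 58.6 g ÷ 12.01 g/mol = 4.879 mol
H: 6.88 g ÷ 1.008 g/mol = 6.825 mol
Cl: 34.52 g ÷ 35.45 g/mol = 0.9738 mol
Divide by the smallest (0.9738 mol Cl): C 5.011, H 7.009, Cl 1.000
≈ 5:7:1 → C5H7Cl

C5H7Cl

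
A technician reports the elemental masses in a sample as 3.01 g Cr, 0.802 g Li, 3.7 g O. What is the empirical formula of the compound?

n(Cr) = 3.01/52.00 = 0.05788, n(Li) = 0.802/6.94 = 0.1156, n(O) = 3.7/16.00 = 0.2313
Smallest is Cr at 0.05788 mol; normalising gives Cr 1.000, Li 1.996, O 3.995
≈ 1:2:4 → CrLi2O4

CrLi2O4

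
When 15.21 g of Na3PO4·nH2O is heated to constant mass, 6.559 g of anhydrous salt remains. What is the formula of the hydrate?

Na3PO4·12H2O

Mass of water lost = 15.21 − 6.559 = 8.651 g → 8.651 / 18.02 = 0.4801 mol H2O
Molar mass of Na3PO4 = 163.94 g/mol → mol Na3PO4 = 6.559 / 163.94 = 0.04001
n = 0.4801 / 0.04001 = 12.00 ≈ 12 → Na3PO4·12H2O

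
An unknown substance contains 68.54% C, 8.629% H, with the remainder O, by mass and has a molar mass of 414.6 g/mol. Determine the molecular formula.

C24H36O6

Assume 100 g: 68.54 g C, 8.629 g H, 22.831 g O.
n(C) = 68.54/12.01 = 5.707, n(H) = 8.629/1.008 = 8.561, n(O) = 22.831/16.00 = 1.427
Divide by the smallest (1.427 mol O): C 3.999, H 5.999, O 1.000
≈ 4:6:1 → C4H6O
Empirical-formula mass = 70.09 g/mol
n = 414.6 / 70.09 = 5.92 ≈ 6
Molecular formula = (C4H6O)×6 = C24H36O6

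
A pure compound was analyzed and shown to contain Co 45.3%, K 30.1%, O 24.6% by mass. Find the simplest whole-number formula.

CoKO2

Assume 100 g: 45.3 g Co, 30.1 g K, 24.6 g O.
Moles — Co: 45.3 / 58.93 = 0.7687 mol; K: 30.1 / 39.10 = 0.7698 mol; O: 24.6 / 16.00 = 1.538 mol
Divide by the smallest (0.7687 mol Co): Co 1.000, K 1.001, O 2.000
Ratio ≈ 1:1:2, so the empirical formula is CoKO2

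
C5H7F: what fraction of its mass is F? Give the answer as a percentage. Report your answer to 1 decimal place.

22.1%

Molar mass = 5(12.01) + 7(1.008) + 1(19.00) = 86.106 g/mol
Mass of F per mole = 1 × 19.00 = 19.000 g
% F = 19.000 / 86.106 × 100 = 22.1%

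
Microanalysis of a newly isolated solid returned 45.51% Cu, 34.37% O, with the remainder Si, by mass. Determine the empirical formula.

CuO3Si

Assume 100 g: 45.51 g Cu, 34.37 g O, 20.12 g Si.
Moles — Cu: 45.51 / 63.55 = 0.7161 mol; O: 34.37 / 16.00 = 2.148 mol; Si: 20.12 / 28.09 = 0.7163 mol
Ratios (÷ 0.7161): Cu 1.000, O 3.000, Si 1.000
Ratio ≈ 1:3:1, so the empirical formula is CuO3Si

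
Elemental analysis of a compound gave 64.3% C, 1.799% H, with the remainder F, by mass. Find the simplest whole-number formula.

Assume 100 g: 64.3 g C, 1.799 g H, 33.901 g F.
Moles — C: 64.3 / 12.01 = 5.354 mol; H: 1.799 / 1.008 = 1.785 mol; F: 33.901 / 19.00 = 1.784 mol
Ratios (÷ 1.784): C 3.001, H 1.000, F 1.000
→ C3HF

C3HF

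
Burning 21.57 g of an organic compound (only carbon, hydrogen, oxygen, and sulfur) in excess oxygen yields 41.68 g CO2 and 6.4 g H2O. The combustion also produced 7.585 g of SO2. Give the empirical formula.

C8H6O3S

mol C = 41.68 / 44.01 = 0.9471; mass C = 0.9471 × 12.01 = 11.37 g
mol H = 2 × (6.4 / 18.02) = 0.7103; mass H = 0.7103 × 1.008 = 0.7160 g
mol S = 7.585 / 64.07 = 0.1184; mass S = 3.797 g
mass O = 21.57 − (15.89) = 5.683 g → mol O = 0.3552
Divide by the smallest (0.1184 mol S): C 8.000, H 6.000, O 3.000, S 1.000
Ratio ≈ 8:6:3:1, so the empirical formula is C8H6O3S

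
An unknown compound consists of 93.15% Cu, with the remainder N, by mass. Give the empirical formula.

Assume 100 g: 93.15 g Cu, 6.85 g N.
Moles — Cu: 93.15 / 63.55 = 1.466 mol; N: 6.85 / 14.01 = 0.4889 mol
Divide by the smallest (0.4889 mol N): Cu 2.998, N 1.000
→ Cu3N

Cu3N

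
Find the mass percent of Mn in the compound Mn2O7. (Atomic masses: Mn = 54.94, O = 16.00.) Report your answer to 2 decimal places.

Molar mass = 2(54.94) + 7(16.00) = 221.880 g/mol
Mass of Mn per mole = 2 × 54.94 = 109.880 g
% Mn = 109.880 / 221.880 × 100 = 49.52%

49.52%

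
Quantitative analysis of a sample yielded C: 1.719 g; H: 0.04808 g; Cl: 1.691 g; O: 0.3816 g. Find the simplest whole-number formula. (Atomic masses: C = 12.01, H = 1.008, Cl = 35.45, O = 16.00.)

C6H2Cl2O

Moles — C: 1.719 / 12.01 = 0.1431 mol; H: 0.04808 / 1.008 = 0.0477 mol; Cl: 1.691 / 35.45 = 0.0477 mol; O: 0.3816 / 16.00 = 0.02385 mol
Smallest is O at 0.02385 mol; normalising gives C 6.001, H 2.000, Cl 2.000, O 1.000
Ratio ≈ 6:2:2:1, so the empirical formula is C6H2Cl2O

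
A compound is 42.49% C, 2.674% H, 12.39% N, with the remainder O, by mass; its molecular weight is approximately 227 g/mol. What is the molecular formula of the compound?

Assume 100 g: 42.49 g C, 2.674 g H, 12.39 g N, 42.446 g O.
Moles — C: 42.49 / 12.01 = 3.538 mol; H: 2.674 / 1.008 = 2.653 mol; N: 12.39 / 14.01 = 0.8844 mol; O: 42.446 / 16.00 = 2.653 mol
Smallest is N at 0.8844 mol; normalising gives C 4.000, H 3.000, N 1.000, O 3.000
Ratio ≈ 4:3:1:3, so the empirical formula is C4H3NO3
Empirical-formula mass = 113.07 g/mol
n = 227 / 113.07 = 2.01 ≈ 2
Molecular formula = (C4H3NO3)×2 = C8H6N2O6

C8H6N2O6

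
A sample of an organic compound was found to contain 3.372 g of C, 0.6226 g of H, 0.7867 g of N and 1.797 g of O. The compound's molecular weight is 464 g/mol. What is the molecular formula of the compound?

C: 3.372 g ÷ 12.01 g/mol = 0.2808 mol
H: 0.6226 g ÷ 1.008 g/mol = 0.6177 mol
N: 0.7867 g ÷ 14.01 g/mol = 0.05615 mol
O: 1.797 g ÷ 16.00 g/mol = 0.1123 mol
Divide by the smallest (0.05615 mol N): C 5.000, H 11.000, N 1.000, O 2.000
→ C5H11NO2
Empirical-formula mass = 117.15 g/mol
n = 464 / 117.15 = 3.96 ≈ 4
Molecular formula = (C5H11NO2)×4 = C20H44N4O8

C20H44N4O8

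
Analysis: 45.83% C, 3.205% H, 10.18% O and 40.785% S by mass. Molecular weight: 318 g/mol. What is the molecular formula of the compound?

Assume 100 g: 45.83 g C, 3.205 g H, 10.18 g O, 40.785 g S.
n(C) = 45.83/12.01 = 3.816, n(H) = 3.205/1.008 = 3.18, n(O) = 10.18/16.00 = 0.6362, n(S) = 40.785/32.07 = 1.272
Divide by the smallest (0.6362 mol O): C 5.998, H 4.997, O 1.000, S 1.999
≈ 6:5:1:2 → C6H5OS2
Empirical-formula mass = 157.24 g/mol
n = 318 / 157.24 = 2.02 ≈ 2
Molecular formula = (C6H5OS2)×2 = C12H10O2S4

C12H10O2S4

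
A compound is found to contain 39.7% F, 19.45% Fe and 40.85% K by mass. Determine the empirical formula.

F6FeK3

Assume 100 g: 39.7 g F, 19.45 g Fe, 40.85 g K.
F: 39.7 g ÷ 19.00 g/mol = 2.089 mol
Fe: 19.45 g ÷ 55.85 g/mol = 0.3483 mol
K: 40.85 g ÷ 39.10 g/mol = 1.045 mol
Ratios (÷ 0.3483): F 6.000, Fe 1.000, K 3.000
Ratio ≈ 6:1:3, so the empirical formula is F6FeK3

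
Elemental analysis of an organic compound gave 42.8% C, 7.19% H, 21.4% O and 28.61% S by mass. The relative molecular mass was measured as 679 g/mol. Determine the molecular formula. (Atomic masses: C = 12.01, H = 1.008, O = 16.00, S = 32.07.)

Assume 100 g: 42.8 g C, 7.19 g H, 21.4 g O, 28.61 g S.
Moles — C: 42.8 / 12.01 = 3.564 mol; H: 7.19 / 1.008 = 7.133 mol; O: 21.4 / 16.00 = 1.337 mol; S: 28.61 / 32.07 = 0.8921 mol
Ratios (÷ 0.8921): C 3.995, H 7.996, O 1.499, S 1.000
Scaling by 2: C 7.99, H 15.99, O 3.00, S 2.00 → C8H16O3S2
Empirical-formula mass = 224.35 g/mol
n = 679 / 224.35 = 3.03 ≈ 3
Molecular formula = (C8H16O3S2)×3 = C24H48O9S6

C24H48O9S6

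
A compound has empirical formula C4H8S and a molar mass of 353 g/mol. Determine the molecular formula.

Empirical-formula mass = 88.17 g/mol
n = 353 / 88.17 = 4.00 ≈ 4
Molecular formula = (C4H8S)4 = C16H32S4

C16H32S4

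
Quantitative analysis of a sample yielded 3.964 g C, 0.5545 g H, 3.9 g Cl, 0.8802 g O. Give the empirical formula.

n(C) = 3.964/12.01 = 0.3301, n(H) = 0.5545/1.008 = 0.5501, n(Cl) = 3.9/35.45 = 0.11, n(O) = 0.8802/16.00 = 0.05501
Divide by the smallest (0.05501 mol O): C 6.000, H 10.000, Cl 2.000, O 1.000
→ C6H10Cl2O

C6H10Cl2O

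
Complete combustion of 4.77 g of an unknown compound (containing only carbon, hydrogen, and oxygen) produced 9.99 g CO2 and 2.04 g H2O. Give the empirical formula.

C2H2O

mol C = 9.99 / 44.01 = 0.2270; mass C = 0.2270 × 12.01 = 2.726 g
mol H = 2 × (2.04 / 18.02) = 0.2264; mass H = 0.2264 × 1.008 = 0.2282 g
mass O = 4.77 − (2.954) = 1.816 g → mol O = 0.1135
Divide by the smallest (0.1135 mol O): C 2.000, H 1.995, O 1.000
≈ 2:2:1 → C2H2O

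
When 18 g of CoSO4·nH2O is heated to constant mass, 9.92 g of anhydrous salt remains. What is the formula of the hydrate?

Mass of water lost = 18 − 9.92 = 8.08 g → 8.08 / 18.02 = 0.4484 mol H2O
Molar mass of CoSO4 = 155.00 g/mol → mol CoSO4 = 9.92 / 155.00 = 0.064
n = 0.4484 / 0.064 = 7.01 ≈ 7 → CoSO4·7H2O

CoSO4·7H2O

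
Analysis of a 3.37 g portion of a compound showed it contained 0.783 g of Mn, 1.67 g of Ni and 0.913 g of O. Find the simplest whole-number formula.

Moles — Mn: 0.783 / 54.94 = 0.01425 mol; Ni: 1.67 / 58.69 = 0.02845 mol; O: 0.913 / 16.00 = 0.05706 mol
Smallest is Mn at 0.01425 mol; normalising gives Mn 1.000, Ni 1.997, O 4.004
→ MnNi2O4

MnNi2O4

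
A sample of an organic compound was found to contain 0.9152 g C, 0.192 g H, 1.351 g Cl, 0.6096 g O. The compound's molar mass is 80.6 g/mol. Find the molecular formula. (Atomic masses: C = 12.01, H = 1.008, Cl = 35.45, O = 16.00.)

C2H5ClO

Moles — C: 0.9152 / 12.01 = 0.0762 mol; H: 0.192 / 1.008 = 0.1905 mol; Cl: 1.351 / 35.45 = 0.03811 mol; O: 0.6096 / 16.00 = 0.0381 mol
Smallest is O at 0.0381 mol; normalising gives C 2.000, H 4.999, Cl 1.000, O 1.000
→ C2H5ClO
Empirical-formula mass = 80.51 g/mol
n = 80.6 / 80.51 = 1.00 ≈ 1
Molecular formula = empirical formula = C2H5ClO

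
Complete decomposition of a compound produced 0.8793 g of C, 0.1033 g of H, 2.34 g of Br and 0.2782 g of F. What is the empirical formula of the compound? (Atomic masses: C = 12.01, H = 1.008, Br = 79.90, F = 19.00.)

C: 0.8793 g ÷ 12.01 g/mol = 0.07321 mol
H: 0.1033 g ÷ 1.008 g/mol = 0.1025 mol
Br: 2.34 g ÷ 79.90 g/mol = 0.02929 mol
F: 0.2782 g ÷ 19.00 g/mol = 0.01464 mol
Smallest is F at 0.01464 mol; normalising gives C 5.000, H 6.999, Br 2.000, F 1.000
≈ 5:7:2:1 → C5H7Br2F

C5H7Br2F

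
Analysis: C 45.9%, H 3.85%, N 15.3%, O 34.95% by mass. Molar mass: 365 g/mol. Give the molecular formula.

C14H14N4O8

Assume 100 g: 45.9 g C, 3.85 g H, 15.3 g N, 34.95 g O.
n(C) = 45.9/12.01 = 3.822, n(H) = 3.85/1.008 = 3.819, n(N) = 15.3/14.01 = 1.092, n(O) = 34.95/16.00 = 2.184
Smallest is N at 1.092 mol; normalising gives C 3.500, H 3.497, N 1.000, O 2.000
Scaling by 2: C 7.00, H 6.99, N 2.00, O 4.00 → C7H7N2O4
Empirical-formula mass = 183.15 g/mol
n = 365 / 183.15 = 1.99 ≈ 2
Molecular formula = (C7H7N2O4)×2 = C14H14N4O8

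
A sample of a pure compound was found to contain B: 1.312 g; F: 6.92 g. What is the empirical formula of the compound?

BF3

B: 1.312 g ÷ 10.81 g/mol = 0.1214 mol
F: 6.92 g ÷ 19.00 g/mol = 0.3642 mol
Smallest is B at 0.1214 mol; normalising gives B 1.000, F 3.001
→ BF3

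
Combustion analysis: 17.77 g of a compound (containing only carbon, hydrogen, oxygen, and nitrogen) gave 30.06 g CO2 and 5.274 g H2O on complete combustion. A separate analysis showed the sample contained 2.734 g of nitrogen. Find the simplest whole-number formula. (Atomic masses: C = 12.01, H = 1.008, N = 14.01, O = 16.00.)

C7H6N2O4

mol C = 30.06 / 44.01 = 0.6830; mass C = 0.6830 × 12.01 = 8.203 g
mol H = 2 × (5.274 / 18.02) = 0.5853; mass H = 0.5853 × 1.008 = 0.5900 g
mol N = 2.734 / 14.01 = 0.1951
mass O = 17.77 − (11.53) = 6.243 g → mol O = 0.3902
Ratios (÷ 0.1951): C 3.500, H 3.000, N 1.000, O 1.999
Multiply by 2: C 7.00, H 6.00, N 2.00, O 4.00 → C7H6N2O4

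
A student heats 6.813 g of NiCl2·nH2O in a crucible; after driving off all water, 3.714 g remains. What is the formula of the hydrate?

NiCl2·6H2O

Mass of water lost = 6.813 − 3.714 = 3.099 g → 3.099 / 18.02 = 0.172 mol H2O
Molar mass of NiCl2 = 129.59 g/mol → mol NiCl2 = 3.714 / 129.59 = 0.02866
n = 0.172 / 0.02866 = 6.00 ≈ 6 → NiCl2·6H2O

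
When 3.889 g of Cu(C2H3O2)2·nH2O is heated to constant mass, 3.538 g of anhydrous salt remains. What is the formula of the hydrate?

Cu(C2H3O2)2·H2O

Mass of water lost = 3.889 − 3.538 = 0.351 g → 0.351 / 18.02 = 0.01948 mol H2O
Molar mass of Cu(C2H3O2)2 = 181.64 g/mol → mol Cu(C2H3O2)2 = 3.538 / 181.64 = 0.01948
n = 0.01948 / 0.01948 = 1.00 ≈ 1 → Cu(C2H3O2)2·H2O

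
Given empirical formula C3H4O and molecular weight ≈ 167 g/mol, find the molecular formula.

C9H12O3

Empirical-formula mass = 56.06 g/mol
n = 167 / 56.06 = 2.98 ≈ 3
Molecular formula = (C3H4O)3 = C9H12O3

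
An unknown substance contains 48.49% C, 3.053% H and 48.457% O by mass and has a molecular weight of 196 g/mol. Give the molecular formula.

Assume 100 g: 48.49 g C, 3.053 g H, 48.457 g O.
C: 48.49 g ÷ 12.01 g/mol = 4.037 mol
H: 3.053 g ÷ 1.008 g/mol = 3.029 mol
O: 48.457 g ÷ 16.00 g/mol = 3.029 mol
Smallest is O at 3.029 mol; normalising gives C 1.333, H 1.000, O 1.000
×3: C 4.00, H 3.00, O 3.00 → C4H3O3
Empirical-formula mass = 99.06 g/mol
n = 196 / 99.06 = 1.98 ≈ 2
Molecular formula = (C4H3O3)×2 = C8H6O6

C8H6O6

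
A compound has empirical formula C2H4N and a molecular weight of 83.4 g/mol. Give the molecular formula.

C4H8N2

Empirical-formula mass = 42.06 g/mol
n = 83.4 / 42.06 = 1.98 ≈ 2
Molecular formula = (C2H4N)2 = C4H8N2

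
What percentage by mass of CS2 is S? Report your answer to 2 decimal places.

Molar mass = 1(12.01) + 2(32.07) = 76.150 g/mol
Mass of S per mole = 2 × 32.07 = 64.140 g
% S = 64.140 / 76.150 × 100 = 84.23%

84.23%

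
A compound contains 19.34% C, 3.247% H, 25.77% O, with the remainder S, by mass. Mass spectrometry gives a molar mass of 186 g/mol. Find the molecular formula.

C3H6O3S3

Assume 100 g: 19.34 g C, 3.247 g H, 25.77 g O, 51.643 g S.
n(C) = 19.34/12.01 = 1.61, n(H) = 3.247/1.008 = 3.221, n(O) = 25.77/16.00 = 1.611, n(S) = 51.643/32.07 = 1.61
Divide by the smallest (1.61 mol S): C 1.000, H 2.000, O 1.000, S 1.000
→ CH2OS
Empirical-formula mass = 62.10 g/mol
n = 186 / 62.10 = 3.00 ≈ 3
Molecular formula = (CH2OS)×3 = C3H6O3S3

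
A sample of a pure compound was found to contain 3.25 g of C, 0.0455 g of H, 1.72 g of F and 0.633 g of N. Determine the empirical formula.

C6HF2N

n(C) = 3.25/12.01 = 0.2706, n(H) = 0.0455/1.008 = 0.04514, n(F) = 1.72/19.00 = 0.09053, n(N) = 0.633/14.01 = 0.04518
Smallest is H at 0.04514 mol; normalising gives C 5.995, H 1.000, F 2.006, N 1.001
→ C6HF2N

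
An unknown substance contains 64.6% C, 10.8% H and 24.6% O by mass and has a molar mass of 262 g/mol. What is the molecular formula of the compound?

C14H28O4

Assume 100 g: 64.6 g C, 10.8 g H, 24.6 g O.
Moles — C: 64.6 / 12.01 = 5.379 mol; H: 10.8 / 1.008 = 10.71 mol; O: 24.6 / 16.00 = 1.538 mol
Divide by the smallest (1.538 mol O): C 3.498, H 6.969, O 1.000
Scaling by 2: C 7.00, H 13.94, O 2.00 → C7H14O2
Empirical-formula mass = 130.18 g/mol
n = 262 / 130.18 = 2.01 ≈ 2
Molecular formula = (C7H14O2)×2 = C14H28O4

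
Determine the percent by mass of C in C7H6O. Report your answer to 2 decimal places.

Molar mass = 7(12.01) + 6(1.008) + 1(16.00) = 106.118 g/mol
Mass of C per mole = 7 × 12.01 = 84.070 g
% C = 84.070 / 106.118 × 100 = 79.22%

79.22%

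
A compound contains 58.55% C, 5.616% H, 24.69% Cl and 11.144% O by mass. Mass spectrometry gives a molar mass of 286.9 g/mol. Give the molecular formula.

Assume 100 g: 58.55 g C, 5.616 g H, 24.69 g Cl, 11.144 g O.
C: 58.55 g ÷ 12.01 g/mol = 4.875 mol
H: 5.616 g ÷ 1.008 g/mol = 5.571 mol
Cl: 24.69 g ÷ 35.45 g/mol = 0.6965 mol
O: 11.144 g ÷ 16.00 g/mol = 0.6965 mol
Ratios (÷ 0.6965): C 7.000, H 7.999, Cl 1.000, O 1.000
Ratio ≈ 7:8:1:1, so the empirical formula is C7H8ClO
Empirical-formula mass = 143.58 g/mol
n = 286.9 / 143.58 = 2.00 ≈ 2
Molecular formula = (C7H8ClO)×2 = C14H16Cl2O2

C14H16Cl2O2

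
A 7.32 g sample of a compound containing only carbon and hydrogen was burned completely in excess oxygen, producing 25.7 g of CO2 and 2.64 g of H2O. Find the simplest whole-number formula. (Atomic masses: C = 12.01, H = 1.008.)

mol C = 25.7 / 44.01 = 0.5840; mass C = 0.5840 × 12.01 = 7.013 g
mol H = 2 × (2.64 / 18.02) = 0.2930; mass H = 0.2930 × 1.008 = 0.2954 g
Ratios (÷ 0.293): C 1.993, H 1.000
≈ 2:1 → C2H

C2H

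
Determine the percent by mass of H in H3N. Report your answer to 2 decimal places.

17.75%

Molar mass = 3(1.008) + 1(14.01) = 17.034 g/mol
Mass of H per mole = 3 × 1.008 = 3.024 g
% H = 3.024 / 17.034 × 100 = 17.75%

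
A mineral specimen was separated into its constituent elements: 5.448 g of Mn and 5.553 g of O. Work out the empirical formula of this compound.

n(Mn) = 5.448/54.94 = 0.09916, n(O) = 5.553/16.00 = 0.3471
Smallest is Mn at 0.09916 mol; normalising gives Mn 1.000, O 3.500
Scaling by 2: Mn 2.00, O 7.00 → Mn2O7

Mn2O7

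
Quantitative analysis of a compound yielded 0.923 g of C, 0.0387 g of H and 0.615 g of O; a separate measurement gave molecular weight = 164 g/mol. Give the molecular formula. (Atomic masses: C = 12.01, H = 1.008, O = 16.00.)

C8H4O4

Moles — C: 0.923 / 12.01 = 0.07685 mol; H: 0.0387 / 1.008 = 0.03839 mol; O: 0.615 / 16.00 = 0.03844 mol
Smallest is H at 0.03839 mol; normalising gives C 2.002, H 1.000, O 1.001
Ratio ≈ 2:1:1, so the empirical formula is C2HO
Empirical-formula mass = 41.03 g/mol
n = 164 / 41.03 = 4.00 ≈ 4
Molecular formula = (C2HO)×4 = C8H4O4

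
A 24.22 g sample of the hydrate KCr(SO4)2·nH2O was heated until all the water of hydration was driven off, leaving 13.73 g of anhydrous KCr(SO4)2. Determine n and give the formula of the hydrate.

KCr(SO4)2·12H2O

Mass of water lost = 24.22 − 13.73 = 10.49 g → 10.49 / 18.02 = 0.5821 mol H2O
Molar mass of KCr(SO4)2 = 283.24 g/mol → mol KCr(SO4)2 = 13.73 / 283.24 = 0.04847
n = 0.5821 / 0.04847 = 12.01 ≈ 12 → KCr(SO4)2·12H2O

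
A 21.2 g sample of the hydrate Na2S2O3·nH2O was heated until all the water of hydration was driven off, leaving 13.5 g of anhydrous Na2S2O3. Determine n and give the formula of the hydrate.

Na2S2O3·5H2O

Mass of water lost = 21.2 − 13.5 = 7.7 g → 7.7 / 18.02 = 0.4273 mol H2O
Molar mass of Na2S2O3 = 158.12 g/mol → mol Na2S2O3 = 13.5 / 158.12 = 0.08538
n = 0.4273 / 0.08538 = 5.00 ≈ 5 → Na2S2O3·5H2O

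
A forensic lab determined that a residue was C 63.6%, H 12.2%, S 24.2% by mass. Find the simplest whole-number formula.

C7H16S

Assume 100 g: 63.6 g C, 12.2 g H, 24.2 g S.
Moles — C: 63.6 / 12.01 = 5.296 mol; H: 12.2 / 1.008 = 12.1 mol; S: 24.2 / 32.07 = 0.7546 mol
Divide by the smallest (0.7546 mol S): C 7.018, H 16.039, S 1.000
→ C7H16S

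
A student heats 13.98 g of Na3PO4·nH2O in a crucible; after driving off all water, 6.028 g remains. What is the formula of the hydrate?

Na3PO4·12H2O

Mass of water lost = 13.98 − 6.028 = 7.952 g → 7.952 / 18.02 = 0.4413 mol H2O
Molar mass of Na3PO4 = 163.94 g/mol → mol Na3PO4 = 6.028 / 163.94 = 0.03677
n = 0.4413 / 0.03677 = 12.00 ≈ 12 → Na3PO4·12H2O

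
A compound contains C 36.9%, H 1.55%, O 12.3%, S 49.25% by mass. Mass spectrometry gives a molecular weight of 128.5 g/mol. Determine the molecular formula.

Assume 100 g: 36.9 g C, 1.55 g H, 12.3 g O, 49.25 g S.
C: 36.9 g ÷ 12.01 g/mol = 3.072 mol
H: 1.55 g ÷ 1.008 g/mol = 1.538 mol
O: 12.3 g ÷ 16.00 g/mol = 0.7688 mol
S: 49.25 g ÷ 32.07 g/mol = 1.536 mol
Divide by the smallest (0.7688 mol O): C 3.997, H 2.000, O 1.000, S 1.998
Ratio ≈ 4:2:1:2, so the empirical formula is C4H2OS2
Empirical-formula mass = 130.20 g/mol
n = 128.5 / 130.20 = 0.99 ≈ 1
Molecular formula = empirical formula = C4H2OS2

C4H2OS2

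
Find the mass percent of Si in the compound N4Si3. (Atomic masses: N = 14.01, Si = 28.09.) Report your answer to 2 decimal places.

Molar mass = 4(14.01) + 3(28.09) = 140.310 g/mol
Mass of Si per mole = 3 × 28.09 = 84.270 g
% Si = 84.270 / 140.310 × 100 = 60.06%

60.06%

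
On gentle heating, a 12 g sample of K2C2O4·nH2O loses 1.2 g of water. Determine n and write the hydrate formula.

K2C2O4·H2O

Mass of anhydrous K2C2O4 = 12 − 1.2 = 10.8 g
mol H2O = 1.2 / 18.02 = 0.06659
Molar mass of K2C2O4 = 166.22 g/mol → mol K2C2O4 = 10.8 / 166.22 = 0.06497
n = 0.06659 / 0.06497 = 1.02 ≈ 1 → K2C2O4·H2O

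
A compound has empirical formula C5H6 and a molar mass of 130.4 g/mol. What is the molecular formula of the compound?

Empirical-formula mass = 66.10 g/mol
n = 130.4 / 66.10 = 1.97 ≈ 2
Molecular formula = (C5H6)2 = C10H12

C10H12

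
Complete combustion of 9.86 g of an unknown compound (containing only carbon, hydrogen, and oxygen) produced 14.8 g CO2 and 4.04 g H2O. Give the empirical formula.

mol C = 14.8 / 44.01 = 0.3363; mass C = 0.3363 × 12.01 = 4.039 g
mol H = 2 × (4.04 / 18.02) = 0.4484; mass H = 0.4484 × 1.008 = 0.4520 g
mass O = 9.86 − (4.491) = 5.369 g → mol O = 0.3356
Smallest is O at 0.3356 mol; normalising gives C 1.002, H 1.336, O 1.000
Scaling by 3: C 3.01, H 4.01, O 3.00 → C3H4O3

C3H4O3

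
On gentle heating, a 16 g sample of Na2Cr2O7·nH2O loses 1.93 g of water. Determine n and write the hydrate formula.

Mass of anhydrous Na2Cr2O7 = 16 − 1.93 = 14.07 g
mol H2O = 1.93 / 18.02 = 0.1071
Molar mass of Na2Cr2O7 = 261.98 g/mol → mol Na2Cr2O7 = 14.07 / 261.98 = 0.05371
n = 0.1071 / 0.05371 = 1.99 ≈ 2 → Na2Cr2O7·2H2O

Na2Cr2O7·2H2O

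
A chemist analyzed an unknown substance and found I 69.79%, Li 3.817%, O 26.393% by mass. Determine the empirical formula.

ILiO3

Assume 100 g: 69.79 g I, 3.817 g Li, 26.393 g O.
Moles — I: 69.79 / 126.90 = 0.55 mol; Li: 3.817 / 6.94 = 0.55 mol; O: 26.393 / 16.00 = 1.65 mol
Divide by the smallest (0.55 mol I): I 1.000, Li 1.000, O 2.999
≈ 1:1:3 → ILiO3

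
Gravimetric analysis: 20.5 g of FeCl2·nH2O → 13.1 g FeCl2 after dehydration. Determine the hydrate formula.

Mass of water lost = 20.5 − 13.1 = 7.4 g → 7.4 / 18.02 = 0.4107 mol H2O
Molar mass of FeCl2 = 126.75 g/mol → mol FeCl2 = 13.1 / 126.75 = 0.1034
n = 0.4107 / 0.1034 = 3.97 ≈ 4 → FeCl2·4H2O

FeCl2·4H2O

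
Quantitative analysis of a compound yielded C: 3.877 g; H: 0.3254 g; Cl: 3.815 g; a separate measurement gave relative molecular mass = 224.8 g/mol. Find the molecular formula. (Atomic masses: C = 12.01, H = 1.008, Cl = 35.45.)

C9H9Cl3

n(C) = 3.877/12.01 = 0.3228, n(H) = 0.3254/1.008 = 0.3228, n(Cl) = 3.815/35.45 = 0.1076
Ratios (÷ 0.1076): C 3.000, H 3.000, Cl 1.000
→ C3H3Cl
Empirical-formula mass = 74.50 g/mol
n = 224.8 / 74.50 = 3.02 ≈ 3
Molecular formula = (C3H3Cl)×3 = C9H9Cl3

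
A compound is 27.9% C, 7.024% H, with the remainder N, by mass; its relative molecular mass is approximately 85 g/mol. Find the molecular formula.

C2H6N4

Assume 100 g: 27.9 g C, 7.024 g H, 65.076 g N.
C: 27.9 g ÷ 12.01 g/mol = 2.323 mol
H: 7.024 g ÷ 1.008 g/mol = 6.968 mol
N: 65.076 g ÷ 14.01 g/mol = 4.645 mol
Ratios (÷ 2.323): C 1.000, H 3.000, N 2.000
→ CH3N2
Empirical-formula mass = 43.05 g/mol
n = 85 / 43.05 = 1.97 ≈ 2
Molecular formula = (CH3N2)×2 = C2H6N4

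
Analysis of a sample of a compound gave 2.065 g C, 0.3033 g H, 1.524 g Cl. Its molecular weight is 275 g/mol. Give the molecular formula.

Moles — C: 2.065 / 12.01 = 0.1719 mol; H: 0.3033 / 1.008 = 0.3009 mol; Cl: 1.524 / 35.45 = 0.04299 mol
Ratios (÷ 0.04299): C 4.000, H 6.999, Cl 1.000
Ratio ≈ 4:7:1, so the empirical formula is C4H7Cl
Empirical-formula mass = 90.55 g/mol
n = 275 / 90.55 = 3.04 ≈ 3
Molecular formula = (C4H7Cl)×3 = C12H21Cl3

C12H21Cl3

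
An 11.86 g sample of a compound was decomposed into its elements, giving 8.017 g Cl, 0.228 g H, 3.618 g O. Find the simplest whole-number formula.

ClHO

n(Cl) = 8.017/35.45 = 0.2261, n(H) = 0.228/1.008 = 0.2262, n(O) = 3.618/16.00 = 0.2261
Ratios (÷ 0.2261): Cl 1.000, H 1.000, O 1.000
Ratio ≈ 1:1:1, so the empirical formula is ClHO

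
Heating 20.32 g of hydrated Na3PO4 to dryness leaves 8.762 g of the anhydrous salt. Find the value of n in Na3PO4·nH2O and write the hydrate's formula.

Mass of water lost = 20.32 − 8.762 = 11.56 g → 11.56 / 18.02 = 0.6414 mol H2O
Molar mass of Na3PO4 = 163.94 g/mol → mol Na3PO4 = 8.762 / 163.94 = 0.05345
n = 0.6414 / 0.05345 = 12.00 ≈ 12 → Na3PO4·12H2O

Na3PO4·12H2O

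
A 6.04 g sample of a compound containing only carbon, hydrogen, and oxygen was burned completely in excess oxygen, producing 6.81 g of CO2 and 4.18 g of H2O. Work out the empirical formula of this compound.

C2H6O3

mol C = 6.81 / 44.01 = 0.1547; mass C = 0.1547 × 12.01 = 1.858 g
mol H = 2 × (4.18 / 18.02) = 0.4639; mass H = 0.4639 × 1.008 = 0.4676 g
mass O = 6.04 − (2.326) = 3.714 g → mol O = 0.2321
Divide by the smallest (0.1547 mol C): C 1.000, H 2.998, O 1.500
Scaling by 2: C 2.00, H 6.00, O 3.00 → C2H6O3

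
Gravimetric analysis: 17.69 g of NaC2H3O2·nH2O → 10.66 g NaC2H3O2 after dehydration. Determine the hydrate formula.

Mass of water lost = 17.69 − 10.66 = 7.03 g → 7.03 / 18.02 = 0.3901 mol H2O
Molar mass of NaC2H3O2 = 82.03 g/mol → mol NaC2H3O2 = 10.66 / 82.03 = 0.1299
n = 0.3901 / 0.1299 = 3.00 ≈ 3 → NaC2H3O2·3H2O

NaC2H3O2·3H2O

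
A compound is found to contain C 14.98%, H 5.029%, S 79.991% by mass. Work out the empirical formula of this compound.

Assume 100 g: 14.98 g C, 5.029 g H, 79.991 g S.
n(C) = 14.98/12.01 = 1.247, n(H) = 5.029/1.008 = 4.989, n(S) = 79.991/32.07 = 2.494
Smallest is C at 1.247 mol; normalising gives C 1.000, H 4.000, S 2.000
→ CH4S2

CH4S2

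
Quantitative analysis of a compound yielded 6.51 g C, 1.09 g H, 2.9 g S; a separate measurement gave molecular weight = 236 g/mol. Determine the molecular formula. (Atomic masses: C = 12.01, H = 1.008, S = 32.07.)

C12H24S2

n(C) = 6.51/12.01 = 0.542, n(H) = 1.09/1.008 = 1.081, n(S) = 2.9/32.07 = 0.09043
Ratios (÷ 0.09043): C 5.994, H 11.958, S 1.000
Ratio ≈ 6:12:1, so the empirical formula is C6H12S
Empirical-formula mass = 116.23 g/mol
n = 236 / 116.23 = 2.03 ≈ 2
Molecular formula = (C6H12S)×2 = C12H24S2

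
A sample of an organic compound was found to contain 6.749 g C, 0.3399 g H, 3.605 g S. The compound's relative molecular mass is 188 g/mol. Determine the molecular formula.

Moles — C: 6.749 / 12.01 = 0.5619 mol; H: 0.3399 / 1.008 = 0.3372 mol; S: 3.605 / 32.07 = 0.1124 mol
Divide by the smallest (0.1124 mol S): C 4.999, H 3.000, S 1.000
≈ 5:3:1 → C5H3S
Empirical-formula mass = 95.14 g/mol
n = 188 / 95.14 = 1.98 ≈ 2
Molecular formula = (C5H3S)×2 = C10H6S2

C10H6S2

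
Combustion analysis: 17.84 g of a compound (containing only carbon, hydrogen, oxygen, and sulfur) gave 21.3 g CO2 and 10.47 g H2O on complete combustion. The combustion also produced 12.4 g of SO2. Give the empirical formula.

C5H12O3S2

mol C = 21.3 / 44.01 = 0.4840; mass C = 0.4840 × 12.01 = 5.813 g
mol H = 2 × (10.47 / 18.02) = 1.162; mass H = 1.162 × 1.008 = 1.171 g
mol S = 12.4 / 64.07 = 0.1935; mass S = 6.207 g
mass O = 17.84 − (13.19) = 4.649 g → mol O = 0.2906
Divide by the smallest (0.1935 mol S): C 2.501, H 6.004, O 1.501, S 1.000
Multiply by 2: C 5.00, H 12.01, O 3.00, S 2.00 → C5H12O3S2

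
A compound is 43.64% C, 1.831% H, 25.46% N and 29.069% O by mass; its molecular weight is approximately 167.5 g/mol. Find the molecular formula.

C6H3N3O3

Assume 100 g: 43.64 g C, 1.831 g H, 25.46 g N, 29.069 g O.
Moles — C: 43.64 / 12.01 = 3.634 mol; H: 1.831 / 1.008 = 1.816 mol; N: 25.46 / 14.01 = 1.817 mol; O: 29.069 / 16.00 = 1.817 mol
Ratios (÷ 1.816): C 2.000, H 1.000, N 1.000, O 1.000
≈ 2:1:1:1 → C2HNO
Empirical-formula mass = 55.04 g/mol
n = 167.5 / 55.04 = 3.04 ≈ 3
Molecular formula = (C2HNO)×3 = C6H3N3O3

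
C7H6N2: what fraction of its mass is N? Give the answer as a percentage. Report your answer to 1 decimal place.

23.7%

Molar mass = 7(12.01) + 6(1.008) + 2(14.01) = 118.138 g/mol
Mass of N per mole = 2 × 14.01 = 28.020 g
% N = 28.020 / 118.138 × 100 = 23.7%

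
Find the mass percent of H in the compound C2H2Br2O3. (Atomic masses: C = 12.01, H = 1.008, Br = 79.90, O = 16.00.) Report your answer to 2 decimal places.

Molar mass = 2(12.01) + 2(1.008) + 2(79.90) + 3(16.00) = 233.836 g/mol
Mass of H per mole = 2 × 1.008 = 2.016 g
% H = 2.016 / 233.836 × 100 = 0.86%

0.86%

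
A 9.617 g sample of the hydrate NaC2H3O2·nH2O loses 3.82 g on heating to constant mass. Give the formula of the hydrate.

Mass of anhydrous NaC2H3O2 = 9.617 − 3.82 = 5.797 g
mol H2O = 3.82 / 18.02 = 0.212
Molar mass of NaC2H3O2 = 82.03 g/mol → mol NaC2H3O2 = 5.797 / 82.03 = 0.07067
n = 0.212 / 0.07067 = 3.00 ≈ 3 → NaC2H3O2·3H2O

NaC2H3O2·3H2O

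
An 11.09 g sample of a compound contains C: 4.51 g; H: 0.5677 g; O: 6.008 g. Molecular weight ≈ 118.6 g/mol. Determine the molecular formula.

C: 4.51 g ÷ 12.01 g/mol = 0.3755 mol
H: 0.5677 g ÷ 1.008 g/mol = 0.5632 mol
O: 6.008 g ÷ 16.00 g/mol = 0.3755 mol
Divide by the smallest (0.3755 mol O): C 1.000, H 1.500, O 1.000
×2: C 2.00, H 3.00, O 2.00 → C2H3O2
Empirical-formula mass = 59.04 g/mol
n = 118.6 / 59.04 = 2.01 ≈ 2
Molecular formula = (C2H3O2)×2 = C4H6O4

C4H6O4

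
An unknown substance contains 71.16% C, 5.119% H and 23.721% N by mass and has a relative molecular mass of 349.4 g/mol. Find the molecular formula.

Assume 100 g: 71.16 g C, 5.119 g H, 23.721 g N.
n(C) = 71.16/12.01 = 5.925, n(H) = 5.119/1.008 = 5.078, n(N) = 23.721/14.01 = 1.693
Divide by the smallest (1.693 mol N): C 3.499, H 2.999, N 1.000
×2: C 7.00, H 6.00, N 2.00 → C7H6N2
Empirical-formula mass = 118.14 g/mol
n = 349.4 / 118.14 = 2.96 ≈ 3
Molecular formula = (C7H6N2)×3 = C21H18N6

C21H18N6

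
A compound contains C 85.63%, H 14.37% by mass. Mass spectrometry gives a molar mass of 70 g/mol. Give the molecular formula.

C5H10

Assume 100 g: 85.63 g C, 14.37 g H.
Moles — C: 85.63 / 12.01 = 7.13 mol; H: 14.37 / 1.008 = 14.26 mol
Ratios (÷ 7.13): C 1.000, H 1.999
≈ 1:2 → CH2
Empirical-formula mass = 14.03 g/mol
n = 70 / 14.03 = 4.99 ≈ 5
Molecular formula = (CH2)×5 = C5H10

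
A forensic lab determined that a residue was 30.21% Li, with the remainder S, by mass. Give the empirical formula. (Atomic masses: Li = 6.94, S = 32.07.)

Li2S

Assume 100 g: 30.21 g Li, 69.79 g S.
n(Li) = 30.21/6.94 = 4.353, n(S) = 69.79/32.07 = 2.176
Ratios (÷ 2.176): Li 2.000, S 1.000
Ratio ≈ 2:1, so the empirical formula is Li2S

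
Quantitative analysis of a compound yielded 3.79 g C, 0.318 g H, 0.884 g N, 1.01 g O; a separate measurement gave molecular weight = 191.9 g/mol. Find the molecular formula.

C: 3.79 g ÷ 12.01 g/mol = 0.3156 mol
H: 0.318 g ÷ 1.008 g/mol = 0.3155 mol
N: 0.884 g ÷ 14.01 g/mol = 0.0631 mol
O: 1.01 g ÷ 16.00 g/mol = 0.06313 mol
Divide by the smallest (0.0631 mol N): C 5.001, H 5.000, N 1.000, O 1.000
≈ 5:5:1:1 → C5H5NO
Empirical-formula mass = 95.10 g/mol
n = 191.9 / 95.10 = 2.02 ≈ 2
Molecular formula = (C5H5NO)×2 = C10H10N2O2

C10H10N2O2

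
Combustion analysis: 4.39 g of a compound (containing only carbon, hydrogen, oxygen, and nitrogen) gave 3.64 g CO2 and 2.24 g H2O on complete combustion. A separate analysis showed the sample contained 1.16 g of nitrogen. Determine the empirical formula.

C2H6N2O3

mol C = 3.64 / 44.01 = 0.08271; mass C = 0.08271 × 12.01 = 0.9933 g
mol H = 2 × (2.24 / 18.02) = 0.2486; mass H = 0.2486 × 1.008 = 0.2506 g
mol N = 1.16 / 14.01 = 0.08280
mass O = 4.39 − (2.404) = 1.986 g → mol O = 0.1241
Smallest is C at 0.08271 mol; normalising gives C 1.000, H 3.006, N 1.001, O 1.501
Multiply by 2: C 2.00, H 6.01, N 2.00, O 3.00 → C2H6N2O3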